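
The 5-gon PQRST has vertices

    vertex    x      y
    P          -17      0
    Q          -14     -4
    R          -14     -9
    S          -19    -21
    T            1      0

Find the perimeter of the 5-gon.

70

|PQ| = √((3)² + (-4)²) = √25 = 5
|QR| = √((0)² + (-5)²) = √25 = 5
|RS| = √((-5)² + (-12)²) = √169 = 13
|ST| = √((20)² + (21)²) = √841 = 29
|TP| = √((-18)² + (0)²) = √324 = 18
Perimeter = 5 + 5 + 13 + 29 + 18 = 70.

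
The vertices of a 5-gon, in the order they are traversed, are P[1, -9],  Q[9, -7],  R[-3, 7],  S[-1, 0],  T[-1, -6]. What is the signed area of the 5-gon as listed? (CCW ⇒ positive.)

72

P→Q: (1)(-7) − (9)(-9) = 74
Q→R: (9)(7) − (-3)(-7) = 42
R→S: (-3)(0) − (-1)(7) = 7
S→T: (-1)(-6) − (-1)(0) = 6
T→P: (-1)(-9) − (1)(-6) = 15
Σ = 144
Signed area = Σ/2 = 72 (positive ⇒ counter-clockwise traversal).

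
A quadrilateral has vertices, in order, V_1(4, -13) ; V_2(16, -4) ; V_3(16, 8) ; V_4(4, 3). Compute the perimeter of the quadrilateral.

|V_1V_2| = √((12)² + (9)²) = √225 = 15
|V_2V_3| = √((0)² + (12)²) = √144 = 12
|V_3V_4| = √((-12)² + (-5)²) = √169 = 13
|V_4V_1| = √((0)² + (-16)²) = √256 = 16
Perimeter = 15 + 12 + 13 + 16 = 56.

56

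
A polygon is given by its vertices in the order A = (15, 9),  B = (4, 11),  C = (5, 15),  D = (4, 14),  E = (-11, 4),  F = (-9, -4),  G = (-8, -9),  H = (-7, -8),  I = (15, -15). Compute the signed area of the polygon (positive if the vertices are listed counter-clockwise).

Apply the shoelace formula: 2A = Σ (x_i·y_{i+1} − x_{i+1}·y_i), indices taken mod 9.
Cross-terms: 129, 5, 10, 170, 80, 49, 1, 225, 360  ⇒  Σ = 1029
Signed area = Σ/2 = 514.5 (positive ⇒ counter-clockwise traversal).

514.5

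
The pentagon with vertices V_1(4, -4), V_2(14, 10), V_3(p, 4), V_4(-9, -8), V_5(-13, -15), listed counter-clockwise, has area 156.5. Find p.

Write out the shoelace sum; only the two edges meeting at V_3 involve p:
2·Area = [(14·4 − p·10) + (p·(-8) − (-9)·4)] + 239
       = -18·p + 331 = 313
⇒ p = 1.

1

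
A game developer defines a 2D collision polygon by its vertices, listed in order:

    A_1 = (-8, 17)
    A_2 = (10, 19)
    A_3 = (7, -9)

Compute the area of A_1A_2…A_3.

Apply the shoelace formula: 2A = Σ (x_i·y_{i+1} − x_{i+1}·y_i), indices taken mod 3.
Σ = (-322) + (-223) + (47) = -498
Area = |Σ|/2 = 249.

249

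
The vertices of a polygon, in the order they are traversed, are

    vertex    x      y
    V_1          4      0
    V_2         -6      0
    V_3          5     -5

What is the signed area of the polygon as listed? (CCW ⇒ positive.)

Apply Gauss's area formula: 2A = Σ (x_i·y_{i+1} − x_{i+1}·y_i), indices taken mod 3.
Σ = (0) + (30) + (20) = 50
Signed area = Σ/2 = 25 (positive ⇒ counter-clockwise traversal).

25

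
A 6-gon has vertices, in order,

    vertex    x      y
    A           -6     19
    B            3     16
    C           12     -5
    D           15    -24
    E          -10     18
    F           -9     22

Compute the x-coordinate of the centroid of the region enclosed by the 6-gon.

41/12

Apply Gauss's area formula. First the cross-terms c_i = x_i·y_{i+1} − x_{i+1}·y_i:
  -153, -207, -213, 30, -58, -39  ⇒  2A = -640, A = -320.
Then Σ (x_i + x_{i+1})·c_i = -6560, so x̄ = -6560 / (6·(-320)) = 41/12.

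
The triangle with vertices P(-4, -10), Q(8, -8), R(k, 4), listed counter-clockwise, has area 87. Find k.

-7

The doubled signed area Σ (x_i y_{i+1} − x_{i+1} y_i) is linear in k.
With k=0 it equals 160; the coefficient of k is -2 (from the two edges through R).
So -2·k + 160 = 2·87 = 174 ⇒ k = -7.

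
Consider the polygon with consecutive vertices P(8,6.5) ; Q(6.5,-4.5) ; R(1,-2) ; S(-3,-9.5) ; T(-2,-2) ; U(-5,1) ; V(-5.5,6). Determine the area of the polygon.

117.75

Σ = (-78.25) + (-8.5) + (-15.5) + (-13) + (-12) + (-24.5) + (-83.75) = -235.5
Area = |Σ|/2 = 117.75.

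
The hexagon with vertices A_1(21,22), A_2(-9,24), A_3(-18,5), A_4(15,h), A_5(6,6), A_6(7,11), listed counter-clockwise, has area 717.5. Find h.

-16

Write out the shoelace sum; only the two edges meeting at A_4 involve h:
2·Area = [((-18)·h − 15·5) + (15·6 − 6·h)] + 1036
       = -24·h + 1051 = 1435
⇒ h = -16.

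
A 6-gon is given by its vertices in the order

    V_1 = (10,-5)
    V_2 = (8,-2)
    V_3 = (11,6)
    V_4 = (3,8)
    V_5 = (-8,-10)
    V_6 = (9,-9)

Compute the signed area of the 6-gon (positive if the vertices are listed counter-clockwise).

200.5

Cross-terms: 20, 70, 70, 34, 162, 45  ⇒  Σ = 401
Signed area = Σ/2 = 200.5 (positive ⇒ counter-clockwise traversal).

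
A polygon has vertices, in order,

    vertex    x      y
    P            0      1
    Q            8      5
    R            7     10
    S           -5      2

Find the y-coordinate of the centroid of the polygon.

115/24

Apply the shoelace (surveyor's) formula. First the cross-terms c_i = x_i·y_{i+1} − x_{i+1}·y_i:
  -8, 45, 64, -5  ⇒  2A = 96, A = 48.
Then Σ (y_i + y_{i+1})·c_i = 1380, so ȳ = 1380 / (6·48) = 115/24.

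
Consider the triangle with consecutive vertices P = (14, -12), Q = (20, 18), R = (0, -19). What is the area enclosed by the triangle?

189

Apply the shoelace (surveyor's) formula: 2A = Σ (x_i·y_{i+1} − x_{i+1}·y_i), indices taken mod 3.
P→Q: (14)(18) − (20)(-12) = 492
Q→R: (20)(-19) − (0)(18) = -380
R→P: (0)(-12) − (14)(-19) = 266
Σ = 378
Area = |Σ|/2 = 189.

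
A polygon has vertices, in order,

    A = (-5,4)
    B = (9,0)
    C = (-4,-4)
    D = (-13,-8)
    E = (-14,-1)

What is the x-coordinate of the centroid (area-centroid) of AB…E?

-962/189

Apply the shoelace formula. First the cross-terms c_i = x_i·y_{i+1} − x_{i+1}·y_i:
  -36, -36, -20, -99, -61  ⇒  2A = -252, A = -126.
Then Σ (x_i + x_{i+1})·c_i = 3848, so x̄ = 3848 / (6·(-126)) = -962/189.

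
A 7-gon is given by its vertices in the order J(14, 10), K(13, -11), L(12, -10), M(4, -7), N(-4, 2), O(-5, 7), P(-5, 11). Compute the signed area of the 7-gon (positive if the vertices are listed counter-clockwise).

Σ = (-284) + (2) + (-44) + (-20) + (-18) + (-20) + (-204) = -588
Signed area = Σ/2 = -294 (negative ⇒ clockwise traversal).

-294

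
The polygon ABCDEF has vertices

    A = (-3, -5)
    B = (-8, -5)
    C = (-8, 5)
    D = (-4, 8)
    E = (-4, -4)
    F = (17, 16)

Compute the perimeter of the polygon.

|AB| = √((-5)² + (0)²) = √25 = 5
|BC| = √((0)² + (10)²) = √100 = 10
|CD| = √((4)² + (3)²) = √25 = 5
|DE| = √((0)² + (-12)²) = √144 = 12
|EF| = √((21)² + (20)²) = √841 = 29
|FA| = √((-20)² + (-21)²) = √841 = 29
Perimeter = 5 + 10 + 5 + 12 + 29 + 29 = 90.

90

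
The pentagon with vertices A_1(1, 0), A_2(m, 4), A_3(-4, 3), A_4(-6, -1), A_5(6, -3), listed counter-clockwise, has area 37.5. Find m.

2

The doubled signed area Σ (x_i y_{i+1} − x_{i+1} y_i) is linear in m.
With m=0 it equals 69; the coefficient of m is 3 (from the two edges through A_2).
So 3·m + 69 = 2·37.5 = 75 ⇒ m = 2.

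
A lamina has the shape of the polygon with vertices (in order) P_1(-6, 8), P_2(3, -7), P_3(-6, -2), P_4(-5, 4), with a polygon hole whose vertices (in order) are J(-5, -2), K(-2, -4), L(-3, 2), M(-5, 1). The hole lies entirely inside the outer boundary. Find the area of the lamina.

29

Outer boundary:
P_1→P_2: (-6)(-7) − (3)(8) = 18
P_2→P_3: (3)(-2) − (-6)(-7) = -48
P_3→P_4: (-6)(4) − (-5)(-2) = -34
P_4→P_1: (-5)(8) − (-6)(4) = -16
Σ = -80
Area = |Σ|/2 = 40.
Hole:
Apply Gauss's area formula: 2A = Σ (x_i·y_{i+1} − x_{i+1}·y_i), indices taken mod 4.
Cross-terms: 16, -16, 7, 15  ⇒  Σ = 22
Area = |Σ|/2 = 11.
Net area = 40 − 11 = 29.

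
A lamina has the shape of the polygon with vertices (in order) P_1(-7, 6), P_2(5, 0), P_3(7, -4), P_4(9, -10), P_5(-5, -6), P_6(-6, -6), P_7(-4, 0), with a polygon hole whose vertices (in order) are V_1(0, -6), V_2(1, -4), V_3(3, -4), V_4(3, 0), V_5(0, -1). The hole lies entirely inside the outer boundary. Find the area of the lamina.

Outer boundary:
Apply the shoelace (surveyor's) formula: 2A = Σ (x_i·y_{i+1} − x_{i+1}·y_i), indices taken mod 7.
Σ = (-30) + (-20) + (-34) + (-104) + (-6) + (-24) + (-24) = -242
Area = |Σ|/2 = 121.
Hole:
Σ = (6) + (8) + (12) + (-3) + (0) = 23
Area = |Σ|/2 = 11.5.
Net area = 121 − 11.5 = 109.5.

109.5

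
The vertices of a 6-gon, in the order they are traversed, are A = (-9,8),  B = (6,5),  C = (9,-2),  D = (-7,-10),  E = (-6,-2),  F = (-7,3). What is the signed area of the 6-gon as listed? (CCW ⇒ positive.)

A→B: (-9)(5) − (6)(8) = -93
B→C: (6)(-2) − (9)(5) = -57
C→D: (9)(-10) − (-7)(-2) = -104
D→E: (-7)(-2) − (-6)(-10) = -46
E→F: (-6)(3) − (-7)(-2) = -32
F→A: (-7)(8) − (-9)(3) = -29
Σ = -361
Signed area = Σ/2 = -180.5 (negative ⇒ clockwise traversal).

-180.5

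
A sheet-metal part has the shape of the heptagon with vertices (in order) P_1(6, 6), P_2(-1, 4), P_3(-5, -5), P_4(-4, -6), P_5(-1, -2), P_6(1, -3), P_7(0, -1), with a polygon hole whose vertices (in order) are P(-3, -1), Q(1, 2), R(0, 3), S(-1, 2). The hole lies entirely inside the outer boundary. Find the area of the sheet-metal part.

34.5

Outer boundary:
Apply Gauss's area formula: 2A = Σ (x_i·y_{i+1} − x_{i+1}·y_i), indices taken mod 7.
Cross-terms: 30, 25, 10, 2, 5, -1, 6  ⇒  Σ = 77
Area = |Σ|/2 = 38.5.
Hole:
Apply the shoelace formula: 2A = Σ (x_i·y_{i+1} − x_{i+1}·y_i), indices taken mod 4.
Σ = (-5) + (3) + (3) + (7) = 8
Area = |Σ|/2 = 4.
Net area = 38.5 − 4 = 34.5.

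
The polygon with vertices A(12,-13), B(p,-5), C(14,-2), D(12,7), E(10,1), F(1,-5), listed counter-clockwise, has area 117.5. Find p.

15

Write out the shoelace sum; only the two edges meeting at B involve p:
2·Area = [(12·(-5) − p·(-13)) + (p·(-2) − 14·(-5))] + 60
       = 11·p + 70 = 235
⇒ p = 15.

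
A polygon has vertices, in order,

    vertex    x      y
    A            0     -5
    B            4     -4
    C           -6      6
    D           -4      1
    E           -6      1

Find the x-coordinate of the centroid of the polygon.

Apply the shoelace (surveyor's) formula. First the cross-terms c_i = x_i·y_{i+1} − x_{i+1}·y_i:
  20, 0, 18, 2, 30  ⇒  2A = 70, A = 35.
Then Σ (x_i + x_{i+1})·c_i = -300, so x̄ = -300 / (6·35) = -10/7.

-10/7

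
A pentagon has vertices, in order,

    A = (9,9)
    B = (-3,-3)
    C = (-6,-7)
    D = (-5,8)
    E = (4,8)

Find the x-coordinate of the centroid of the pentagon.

-245/282

Apply the shoelace (surveyor's) formula. First the cross-terms c_i = x_i·y_{i+1} − x_{i+1}·y_i:
  0, 3, -83, -72, -36  ⇒  2A = -188, A = -94.
Then Σ (x_i + x_{i+1})·c_i = 490, so x̄ = 490 / (6·(-94)) = -245/282.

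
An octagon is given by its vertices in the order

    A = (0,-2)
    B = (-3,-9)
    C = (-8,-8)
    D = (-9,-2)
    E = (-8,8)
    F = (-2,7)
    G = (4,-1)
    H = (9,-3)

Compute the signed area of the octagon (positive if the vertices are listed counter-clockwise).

-142.5

Apply Gauss's area formula: 2A = Σ (x_i·y_{i+1} − x_{i+1}·y_i), indices taken mod 8.
Σ = (-6) + (-48) + (-56) + (-88) + (-40) + (-26) + (-3) + (-18) = -285
Signed area = Σ/2 = -142.5 (negative ⇒ clockwise traversal).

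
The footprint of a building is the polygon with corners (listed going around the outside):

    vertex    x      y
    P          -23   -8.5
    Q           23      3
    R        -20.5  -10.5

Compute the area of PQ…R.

60.375

Apply the surveyor's formula: 2A = Σ (x_i·y_{i+1} − x_{i+1}·y_i), indices taken mod 3.
Σ = (126.5) + (-180) + (-67.25) = -120.75
Area = |Σ|/2 = 60.375.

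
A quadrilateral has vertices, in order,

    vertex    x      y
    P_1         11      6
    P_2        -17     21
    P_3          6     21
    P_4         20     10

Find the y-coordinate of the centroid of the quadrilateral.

Apply the surveyor's formula. First the cross-terms c_i = x_i·y_{i+1} − x_{i+1}·y_i:
  333, -483, -360, 10  ⇒  2A = -500, A = -250.
Then Σ (y_i + y_{i+1})·c_i = -22295, so ȳ = -22295 / (6·(-250)) = 4459/300.

4459/300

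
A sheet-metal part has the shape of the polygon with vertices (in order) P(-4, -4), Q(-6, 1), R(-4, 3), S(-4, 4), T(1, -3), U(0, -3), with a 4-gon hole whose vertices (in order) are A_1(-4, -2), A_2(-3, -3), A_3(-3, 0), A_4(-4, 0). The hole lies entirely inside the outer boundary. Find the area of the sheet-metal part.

24

Outer boundary:
Apply the shoelace formula: 2A = Σ (x_i·y_{i+1} − x_{i+1}·y_i), indices taken mod 6.
Cross-terms: -28, -14, -4, 8, -3, -12  ⇒  Σ = -53
Area = |Σ|/2 = 26.5.
Hole:
Σ = (6) + (-9) + (0) + (8) = 5
Area = |Σ|/2 = 2.5.
Net area = 26.5 − 2.5 = 24.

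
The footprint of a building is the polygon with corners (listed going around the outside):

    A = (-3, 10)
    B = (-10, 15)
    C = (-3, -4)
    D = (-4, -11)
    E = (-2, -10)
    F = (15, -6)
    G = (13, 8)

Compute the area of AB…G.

Apply the shoelace formula: 2A = Σ (x_i·y_{i+1} − x_{i+1}·y_i), indices taken mod 7.
A→B: (-3)(15) − (-10)(10) = 55
B→C: (-10)(-4) − (-3)(15) = 85
C→D: (-3)(-11) − (-4)(-4) = 17
D→E: (-4)(-10) − (-2)(-11) = 18
E→F: (-2)(-6) − (15)(-10) = 162
F→G: (15)(8) − (13)(-6) = 198
G→A: (13)(10) − (-3)(8) = 154
Σ = 689
Area = |Σ|/2 = 344.5.

344.5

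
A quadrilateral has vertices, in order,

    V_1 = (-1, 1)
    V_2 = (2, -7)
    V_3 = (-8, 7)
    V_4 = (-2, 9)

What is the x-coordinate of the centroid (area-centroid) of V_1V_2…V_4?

-34/11

Apply the shoelace (surveyor's) formula. First the cross-terms c_i = x_i·y_{i+1} − x_{i+1}·y_i:
  5, -42, -58, 7  ⇒  2A = -88, A = -44.
Then Σ (x_i + x_{i+1})·c_i = 816, so x̄ = 816 / (6·(-44)) = -34/11.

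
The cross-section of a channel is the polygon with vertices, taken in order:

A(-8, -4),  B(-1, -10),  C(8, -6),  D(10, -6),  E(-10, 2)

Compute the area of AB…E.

95

Apply Gauss's area formula: 2A = Σ (x_i·y_{i+1} − x_{i+1}·y_i), indices taken mod 5.
Σ = (76) + (86) + (12) + (-40) + (56) = 190
Area = |Σ|/2 = 95.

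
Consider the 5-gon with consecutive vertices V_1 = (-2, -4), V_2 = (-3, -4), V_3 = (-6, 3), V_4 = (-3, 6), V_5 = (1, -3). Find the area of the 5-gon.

35.5

Σ = (-4) + (-33) + (-27) + (3) + (-10) = -71
Area = |Σ|/2 = 35.5.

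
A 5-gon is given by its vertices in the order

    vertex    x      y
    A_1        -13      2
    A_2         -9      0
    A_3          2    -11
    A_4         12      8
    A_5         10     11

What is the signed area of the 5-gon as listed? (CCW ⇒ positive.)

240

Σ = (18) + (99) + (148) + (52) + (163) = 480
Signed area = Σ/2 = 240 (positive ⇒ counter-clockwise traversal).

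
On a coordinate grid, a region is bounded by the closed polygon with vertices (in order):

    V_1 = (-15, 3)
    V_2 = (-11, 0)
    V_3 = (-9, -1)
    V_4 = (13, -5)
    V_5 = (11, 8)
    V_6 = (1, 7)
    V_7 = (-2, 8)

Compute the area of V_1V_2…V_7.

Apply the surveyor's formula: 2A = Σ (x_i·y_{i+1} − x_{i+1}·y_i), indices taken mod 7.
Σ = (33) + (11) + (58) + (159) + (69) + (22) + (114) = 466
Area = |Σ|/2 = 233.

233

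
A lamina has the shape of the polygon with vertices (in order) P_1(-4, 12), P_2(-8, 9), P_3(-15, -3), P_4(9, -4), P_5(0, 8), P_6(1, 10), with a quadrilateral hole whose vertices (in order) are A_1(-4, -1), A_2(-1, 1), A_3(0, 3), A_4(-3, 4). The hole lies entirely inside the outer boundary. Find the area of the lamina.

201

Outer boundary:
Apply the shoelace formula: 2A = Σ (x_i·y_{i+1} − x_{i+1}·y_i), indices taken mod 6.
Cross-terms: 60, 159, 87, 72, -8, 52  ⇒  Σ = 422
Area = |Σ|/2 = 211.
Hole:
Apply the surveyor's formula: 2A = Σ (x_i·y_{i+1} − x_{i+1}·y_i), indices taken mod 4.
Σ = (-5) + (-3) + (9) + (19) = 20
Area = |Σ|/2 = 10.
Net area = 211 − 10 = 201.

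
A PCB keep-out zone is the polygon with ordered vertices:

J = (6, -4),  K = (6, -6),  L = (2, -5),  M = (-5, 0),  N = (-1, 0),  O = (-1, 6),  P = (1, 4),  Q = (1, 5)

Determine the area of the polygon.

Σ = (-12) + (-18) + (-25) + (0) + (-6) + (-10) + (1) + (-34) = -104
Area = |Σ|/2 = 52.

52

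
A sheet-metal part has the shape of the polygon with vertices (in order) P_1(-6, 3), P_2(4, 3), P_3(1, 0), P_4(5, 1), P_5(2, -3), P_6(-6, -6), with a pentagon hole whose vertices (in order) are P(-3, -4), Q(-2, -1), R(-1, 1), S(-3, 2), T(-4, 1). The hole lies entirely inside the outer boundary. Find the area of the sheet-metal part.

Outer boundary:
Apply Gauss's area formula: 2A = Σ (x_i·y_{i+1} − x_{i+1}·y_i), indices taken mod 6.
Σ = (-30) + (-3) + (1) + (-17) + (-30) + (-54) = -133
Area = |Σ|/2 = 66.5.
Hole:
Apply the shoelace formula: 2A = Σ (x_i·y_{i+1} − x_{i+1}·y_i), indices taken mod 5.
P→Q: (-3)(-1) − (-2)(-4) = -5
Q→R: (-2)(1) − (-1)(-1) = -3
R→S: (-1)(2) − (-3)(1) = 1
S→T: (-3)(1) − (-4)(2) = 5
T→P: (-4)(-4) − (-3)(1) = 19
Σ = 17
Area = |Σ|/2 = 8.5.
Net area = 66.5 − 8.5 = 58.

58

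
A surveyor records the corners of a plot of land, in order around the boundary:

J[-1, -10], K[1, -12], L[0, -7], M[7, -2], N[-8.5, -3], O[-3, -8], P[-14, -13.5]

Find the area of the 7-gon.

70

Cross-terms: 22, -7, 49, -38, 59, -71.5, 126.5  ⇒  Σ = 140
Area = |Σ|/2 = 70.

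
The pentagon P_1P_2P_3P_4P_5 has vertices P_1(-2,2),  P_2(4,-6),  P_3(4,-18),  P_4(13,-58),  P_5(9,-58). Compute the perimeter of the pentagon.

128

|P_1P_2| = √((6)² + (-8)²) = √100 = 10
|P_2P_3| = √((0)² + (-12)²) = √144 = 12
|P_3P_4| = √((9)² + (-40)²) = √1681 = 41
|P_4P_5| = √((-4)² + (0)²) = √16 = 4
|P_5P_1| = √((-11)² + (60)²) = √3721 = 61
Perimeter = 10 + 12 + 41 + 4 + 61 = 128.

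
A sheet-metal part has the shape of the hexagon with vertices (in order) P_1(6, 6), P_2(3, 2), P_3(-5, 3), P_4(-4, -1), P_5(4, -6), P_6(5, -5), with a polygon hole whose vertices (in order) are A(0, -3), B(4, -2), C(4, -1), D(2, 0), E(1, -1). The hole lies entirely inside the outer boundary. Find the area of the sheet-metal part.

Outer boundary:
Apply Gauss's area formula: 2A = Σ (x_i·y_{i+1} − x_{i+1}·y_i), indices taken mod 6.
Cross-terms: -6, 19, 17, 28, 10, 60  ⇒  Σ = 128
Area = |Σ|/2 = 64.
Hole:
Apply Gauss's area formula: 2A = Σ (x_i·y_{i+1} − x_{i+1}·y_i), indices taken mod 5.
Cross-terms: 12, 4, 2, -2, -3  ⇒  Σ = 13
Area = |Σ|/2 = 6.5.
Net area = 64 − 6.5 = 57.5.

57.5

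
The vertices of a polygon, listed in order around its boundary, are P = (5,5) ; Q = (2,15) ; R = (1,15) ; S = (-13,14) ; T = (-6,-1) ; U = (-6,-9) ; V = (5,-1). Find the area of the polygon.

Apply the shoelace formula: 2A = Σ (x_i·y_{i+1} − x_{i+1}·y_i), indices taken mod 7.
P→Q: (5)(15) − (2)(5) = 65
Q→R: (2)(15) − (1)(15) = 15
R→S: (1)(14) − (-13)(15) = 209
S→T: (-13)(-1) − (-6)(14) = 97
T→U: (-6)(-9) − (-6)(-1) = 48
U→V: (-6)(-1) − (5)(-9) = 51
V→P: (5)(5) − (5)(-1) = 30
Σ = 515
Area = |Σ|/2 = 257.5.

257.5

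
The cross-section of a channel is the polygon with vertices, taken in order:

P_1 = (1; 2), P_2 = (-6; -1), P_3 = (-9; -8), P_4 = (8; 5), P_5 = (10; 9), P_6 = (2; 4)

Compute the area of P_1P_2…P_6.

56.5

Apply the shoelace (surveyor's) formula: 2A = Σ (x_i·y_{i+1} − x_{i+1}·y_i), indices taken mod 6.
Σ = (11) + (39) + (19) + (22) + (22) + (0) = 113
Area = |Σ|/2 = 56.5.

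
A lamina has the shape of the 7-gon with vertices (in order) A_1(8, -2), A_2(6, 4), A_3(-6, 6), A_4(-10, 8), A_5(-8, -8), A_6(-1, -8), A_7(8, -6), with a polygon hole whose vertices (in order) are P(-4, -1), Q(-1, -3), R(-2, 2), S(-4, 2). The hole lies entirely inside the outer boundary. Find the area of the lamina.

199.5

Outer boundary:
Apply the shoelace formula: 2A = Σ (x_i·y_{i+1} − x_{i+1}·y_i), indices taken mod 7.
Cross-terms: 44, 60, 12, 144, 56, 70, 32  ⇒  Σ = 418
Area = |Σ|/2 = 209.
Hole:
Apply the shoelace formula: 2A = Σ (x_i·y_{i+1} − x_{i+1}·y_i), indices taken mod 4.
P→Q: (-4)(-3) − (-1)(-1) = 11
Q→R: (-1)(2) − (-2)(-3) = -8
R→S: (-2)(2) − (-4)(2) = 4
S→P: (-4)(-1) − (-4)(2) = 12
Σ = 19
Area = |Σ|/2 = 9.5.
Net area = 209 − 9.5 = 199.5.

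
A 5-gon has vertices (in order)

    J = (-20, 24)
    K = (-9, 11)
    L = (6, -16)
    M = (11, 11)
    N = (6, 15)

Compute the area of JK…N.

429.5

Apply the surveyor's formula: 2A = Σ (x_i·y_{i+1} − x_{i+1}·y_i), indices taken mod 5.
Cross-terms: -4, 78, 242, 99, 444  ⇒  Σ = 859
Area = |Σ|/2 = 429.5.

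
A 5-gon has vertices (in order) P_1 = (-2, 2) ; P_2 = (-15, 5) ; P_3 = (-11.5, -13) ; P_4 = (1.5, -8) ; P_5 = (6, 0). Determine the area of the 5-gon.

Apply Gauss's area formula: 2A = Σ (x_i·y_{i+1} − x_{i+1}·y_i), indices taken mod 5.
Σ = (20) + (252.5) + (111.5) + (48) + (12) = 444
Area = |Σ|/2 = 222.

222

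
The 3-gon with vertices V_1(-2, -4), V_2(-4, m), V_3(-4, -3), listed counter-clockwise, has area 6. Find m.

The doubled signed area Σ (x_i y_{i+1} − x_{i+1} y_i) is linear in m.
With m=0 it equals 6; the coefficient of m is 2 (from the two edges through V_2).
So 2·m + 6 = 2·6 = 12 ⇒ m = 3.

3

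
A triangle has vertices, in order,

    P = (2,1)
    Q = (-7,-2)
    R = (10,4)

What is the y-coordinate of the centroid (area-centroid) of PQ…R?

1

Apply the shoelace formula. First the cross-terms c_i = x_i·y_{i+1} − x_{i+1}·y_i:
  3, -8, 2  ⇒  2A = -3, A = -1.5.
Then Σ (y_i + y_{i+1})·c_i = -9, so ȳ = -9 / (6·(-1.5)) = 1.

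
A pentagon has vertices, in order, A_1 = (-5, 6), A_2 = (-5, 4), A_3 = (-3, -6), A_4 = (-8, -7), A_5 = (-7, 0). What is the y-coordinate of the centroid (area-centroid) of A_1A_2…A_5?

-229/99

Apply the shoelace formula. First the cross-terms c_i = x_i·y_{i+1} − x_{i+1}·y_i:
  10, 42, -27, -49, -42  ⇒  2A = -66, A = -33.
Then Σ (y_i + y_{i+1})·c_i = 458, so ȳ = 458 / (6·(-33)) = -229/99.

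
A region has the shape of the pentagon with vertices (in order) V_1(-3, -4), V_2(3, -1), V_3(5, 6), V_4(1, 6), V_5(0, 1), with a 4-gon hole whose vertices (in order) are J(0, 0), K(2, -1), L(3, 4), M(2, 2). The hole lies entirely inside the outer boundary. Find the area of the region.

Outer boundary:
Σ = (15) + (23) + (24) + (1) + (3) = 66
Area = |Σ|/2 = 33.
Hole:
J→K: (0)(-1) − (2)(0) = 0
K→L: (2)(4) − (3)(-1) = 11
L→M: (3)(2) − (2)(4) = -2
M→J: (2)(0) − (0)(2) = 0
Σ = 9
Area = |Σ|/2 = 4.5.
Net area = 33 − 4.5 = 28.5.

28.5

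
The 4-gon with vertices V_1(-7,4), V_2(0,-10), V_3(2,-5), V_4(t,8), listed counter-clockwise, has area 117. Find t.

The doubled signed area Σ (x_i y_{i+1} − x_{i+1} y_i) is linear in t.
With t=0 it equals 162; the coefficient of t is 9 (from the two edges through V_4).
So 9·t + 162 = 2·117 = 234 ⇒ t = 8.

8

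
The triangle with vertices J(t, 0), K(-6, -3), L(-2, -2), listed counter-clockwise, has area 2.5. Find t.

1

The doubled signed area Σ (x_i y_{i+1} − x_{i+1} y_i) is linear in t.
With t=0 it equals 6; the coefficient of t is -1 (from the two edges through J).
So -1·t + 6 = 2·2.5 = 5 ⇒ t = 1.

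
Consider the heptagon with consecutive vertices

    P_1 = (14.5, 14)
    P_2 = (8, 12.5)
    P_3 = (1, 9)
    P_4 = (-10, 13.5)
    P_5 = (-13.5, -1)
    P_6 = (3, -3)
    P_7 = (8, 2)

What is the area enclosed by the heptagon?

Cross-terms: 69.25, 59.5, 103.5, 192.25, 43.5, 30, 83  ⇒  Σ = 581
Area = |Σ|/2 = 290.5.

290.5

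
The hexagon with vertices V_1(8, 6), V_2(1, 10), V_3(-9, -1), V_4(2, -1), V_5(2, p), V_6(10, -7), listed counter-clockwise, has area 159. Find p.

The doubled signed area Σ (x_i y_{i+1} − x_{i+1} y_i) is linear in p.
With p=0 it equals 278; the coefficient of p is -8 (from the two edges through V_5).
So -8·p + 278 = 2·159 = 318 ⇒ p = -5.

-5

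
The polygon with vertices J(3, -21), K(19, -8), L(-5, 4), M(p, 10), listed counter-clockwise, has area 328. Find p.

-13

Write out the shoelace sum; only the two edges meeting at M involve p:
2·Area = [((-5)·10 − p·4) + (p·(-21) − 3·10)] + 411
       = -25·p + 331 = 656
⇒ p = -13.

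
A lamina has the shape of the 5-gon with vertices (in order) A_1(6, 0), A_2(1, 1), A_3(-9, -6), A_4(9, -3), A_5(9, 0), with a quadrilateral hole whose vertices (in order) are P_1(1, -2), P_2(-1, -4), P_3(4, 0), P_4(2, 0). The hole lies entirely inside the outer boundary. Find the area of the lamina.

Outer boundary:
A_1→A_2: (6)(1) − (1)(0) = 6
A_2→A_3: (1)(-6) − (-9)(1) = 3
A_3→A_4: (-9)(-3) − (9)(-6) = 81
A_4→A_5: (9)(0) − (9)(-3) = 27
A_5→A_1: (9)(0) − (6)(0) = 0
Σ = 117
Area = |Σ|/2 = 58.5.
Hole:
Apply the surveyor's formula: 2A = Σ (x_i·y_{i+1} − x_{i+1}·y_i), indices taken mod 4.
Σ = (-6) + (16) + (0) + (-4) = 6
Area = |Σ|/2 = 3.
Net area = 58.5 − 3 = 55.5.

55.5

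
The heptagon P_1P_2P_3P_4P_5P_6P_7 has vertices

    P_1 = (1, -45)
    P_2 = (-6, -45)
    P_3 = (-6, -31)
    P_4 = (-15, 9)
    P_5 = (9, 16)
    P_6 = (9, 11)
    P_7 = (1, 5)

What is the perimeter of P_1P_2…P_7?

152

|P_1P_2| = √((-7)² + (0)²) = √49 = 7
|P_2P_3| = √((0)² + (14)²) = √196 = 14
|P_3P_4| = √((-9)² + (40)²) = √1681 = 41
|P_4P_5| = √((24)² + (7)²) = √625 = 25
|P_5P_6| = √((0)² + (-5)²) = √25 = 5
|P_6P_7| = √((-8)² + (-6)²) = √100 = 10
|P_7P_1| = √((0)² + (-50)²) = √2500 = 50
Perimeter = 7 + 14 + 41 + 25 + 5 + 10 + 50 = 152.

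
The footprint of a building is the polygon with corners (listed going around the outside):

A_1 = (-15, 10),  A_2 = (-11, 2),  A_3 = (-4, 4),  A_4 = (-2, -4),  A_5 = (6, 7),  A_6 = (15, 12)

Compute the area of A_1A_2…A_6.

Apply the shoelace (surveyor's) formula: 2A = Σ (x_i·y_{i+1} − x_{i+1}·y_i), indices taken mod 6.
Σ = (80) + (-36) + (24) + (10) + (-33) + (330) = 375
Area = |Σ|/2 = 187.5.

187.5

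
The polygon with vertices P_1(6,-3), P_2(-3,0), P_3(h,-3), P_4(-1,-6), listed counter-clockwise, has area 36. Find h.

Write out the shoelace sum; only the two edges meeting at P_3 involve h:
2·Area = [((-3)·(-3) − h·0) + (h·(-6) − (-1)·(-3))] + 30
       = -6·h + 36 = 72
⇒ h = -6.

-6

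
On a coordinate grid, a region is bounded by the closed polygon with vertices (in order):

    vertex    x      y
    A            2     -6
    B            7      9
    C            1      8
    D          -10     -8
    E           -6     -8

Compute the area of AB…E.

131.5

Apply the shoelace formula: 2A = Σ (x_i·y_{i+1} − x_{i+1}·y_i), indices taken mod 5.
Σ = (60) + (47) + (72) + (32) + (52) = 263
Area = |Σ|/2 = 131.5.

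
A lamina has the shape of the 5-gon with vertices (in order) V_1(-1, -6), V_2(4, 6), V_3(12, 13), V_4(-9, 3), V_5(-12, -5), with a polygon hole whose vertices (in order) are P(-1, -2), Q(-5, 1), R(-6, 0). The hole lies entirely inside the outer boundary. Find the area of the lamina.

146

Outer boundary:
Apply the surveyor's formula: 2A = Σ (x_i·y_{i+1} − x_{i+1}·y_i), indices taken mod 5.
Σ = (18) + (-20) + (153) + (81) + (67) = 299
Area = |Σ|/2 = 149.5.
Hole:
Σ = (-11) + (6) + (12) = 7
Area = |Σ|/2 = 3.5.
Net area = 149.5 − 3.5 = 146.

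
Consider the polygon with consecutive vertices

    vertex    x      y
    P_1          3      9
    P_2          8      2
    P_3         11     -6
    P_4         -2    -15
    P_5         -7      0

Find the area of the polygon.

240.5

Apply Gauss's area formula: 2A = Σ (x_i·y_{i+1} − x_{i+1}·y_i), indices taken mod 5.
Σ = (-66) + (-70) + (-177) + (-105) + (-63) = -481
Area = |Σ|/2 = 240.5.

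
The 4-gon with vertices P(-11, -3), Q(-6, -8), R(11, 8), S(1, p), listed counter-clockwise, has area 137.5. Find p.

Write out the shoelace sum; only the two edges meeting at S involve p:
2·Area = [(11·p − 1·8) + (1·(-3) − (-11)·p)] + 110
       = 22·p + 99 = 275
⇒ p = 8.

8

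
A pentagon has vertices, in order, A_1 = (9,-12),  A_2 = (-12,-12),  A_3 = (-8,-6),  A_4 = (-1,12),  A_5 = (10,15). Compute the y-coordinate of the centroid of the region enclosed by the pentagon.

-0.6328125

Apply the shoelace (surveyor's) formula. First the cross-terms c_i = x_i·y_{i+1} − x_{i+1}·y_i:
  -252, -24, -102, -135, -255  ⇒  2A = -768, A = -384.
Then Σ (y_i + y_{i+1})·c_i = 1458, so ȳ = 1458 / (6·(-384)) = -0.6328125.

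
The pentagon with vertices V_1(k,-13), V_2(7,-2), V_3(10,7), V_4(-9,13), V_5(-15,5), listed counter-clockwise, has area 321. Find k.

The doubled signed area Σ (x_i y_{i+1} − x_{i+1} y_i) is linear in k.
With k=0 it equals 698; the coefficient of k is -7 (from the two edges through V_1).
So -7·k + 698 = 2·321 = 642 ⇒ k = 8.

8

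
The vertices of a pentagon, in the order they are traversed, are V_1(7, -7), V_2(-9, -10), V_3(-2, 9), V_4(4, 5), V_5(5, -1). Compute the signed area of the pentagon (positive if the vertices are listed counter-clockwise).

Apply the shoelace formula: 2A = Σ (x_i·y_{i+1} − x_{i+1}·y_i), indices taken mod 5.
Σ = (-133) + (-101) + (-46) + (-29) + (-28) = -337
Signed area = Σ/2 = -168.5 (negative ⇒ clockwise traversal).

-168.5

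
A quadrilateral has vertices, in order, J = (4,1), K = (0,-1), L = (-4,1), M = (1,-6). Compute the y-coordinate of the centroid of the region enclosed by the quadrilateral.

-2

Apply the surveyor's formula. First the cross-terms c_i = x_i·y_{i+1} − x_{i+1}·y_i:
  -4, -4, 23, 25  ⇒  2A = 40, A = 20.
Then Σ (y_i + y_{i+1})·c_i = -240, so ȳ = -240 / (6·20) = -2.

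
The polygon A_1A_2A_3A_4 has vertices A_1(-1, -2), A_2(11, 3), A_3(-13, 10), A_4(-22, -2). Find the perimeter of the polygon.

|A_1A_2| = √((12)² + (5)²) = √169 = 13
|A_2A_3| = √((-24)² + (7)²) = √625 = 25
|A_3A_4| = √((-9)² + (-12)²) = √225 = 15
|A_4A_1| = √((21)² + (0)²) = √441 = 21
Perimeter = 13 + 25 + 15 + 21 = 74.

74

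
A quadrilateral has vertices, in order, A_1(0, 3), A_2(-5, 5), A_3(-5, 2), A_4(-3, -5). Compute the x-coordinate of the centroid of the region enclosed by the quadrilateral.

-223/78

Apply the shoelace formula. First the cross-terms c_i = x_i·y_{i+1} − x_{i+1}·y_i:
  15, 15, 31, -9  ⇒  2A = 52, A = 26.
Then Σ (x_i + x_{i+1})·c_i = -446, so x̄ = -446 / (6·26) = -223/78.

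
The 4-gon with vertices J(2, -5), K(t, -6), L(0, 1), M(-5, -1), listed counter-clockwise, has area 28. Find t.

Write out the shoelace sum; only the two edges meeting at K involve t:
2·Area = [(2·(-6) − t·(-5)) + (t·1 − 0·(-6))] + 32
       = 6·t + 20 = 56
⇒ t = 6.

6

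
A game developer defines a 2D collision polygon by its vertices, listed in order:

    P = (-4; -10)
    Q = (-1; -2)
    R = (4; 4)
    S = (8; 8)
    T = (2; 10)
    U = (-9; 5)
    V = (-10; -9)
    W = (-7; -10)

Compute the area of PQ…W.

182

Cross-terms: -2, 4, 0, 64, 100, 131, 37, 30  ⇒  Σ = 364
Area = |Σ|/2 = 182.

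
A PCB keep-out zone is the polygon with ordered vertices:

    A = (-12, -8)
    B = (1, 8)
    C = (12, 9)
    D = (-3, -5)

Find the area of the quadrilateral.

Σ = (-88) + (-87) + (-33) + (-36) = -244
Area = |Σ|/2 = 122.

122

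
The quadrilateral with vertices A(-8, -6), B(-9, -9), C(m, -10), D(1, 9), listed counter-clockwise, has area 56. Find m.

-4

Write out the shoelace sum; only the two edges meeting at C involve m:
2·Area = [((-9)·(-10) − m·(-9)) + (m·9 − 1·(-10))] + 84
       = 18·m + 184 = 112
⇒ m = -4.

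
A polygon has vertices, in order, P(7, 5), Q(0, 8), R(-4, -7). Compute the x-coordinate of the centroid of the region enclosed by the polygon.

Apply Gauss's area formula. First the cross-terms c_i = x_i·y_{i+1} − x_{i+1}·y_i:
  56, 32, 29  ⇒  2A = 117, A = 58.5.
Then Σ (x_i + x_{i+1})·c_i = 351, so x̄ = 351 / (6·58.5) = 1.

1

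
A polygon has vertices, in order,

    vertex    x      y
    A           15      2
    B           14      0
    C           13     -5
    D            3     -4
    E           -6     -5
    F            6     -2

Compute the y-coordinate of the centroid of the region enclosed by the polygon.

Apply Gauss's area formula. First the cross-terms c_i = x_i·y_{i+1} − x_{i+1}·y_i:
  -28, -70, -37, -39, 42, 42  ⇒  2A = -90, A = -45.
Then Σ (y_i + y_{i+1})·c_i = 684, so ȳ = 684 / (6·(-45)) = -38/15.

-38/15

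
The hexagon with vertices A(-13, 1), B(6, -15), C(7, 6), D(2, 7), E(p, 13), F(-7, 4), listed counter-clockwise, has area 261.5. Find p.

The doubled signed area Σ (x_i y_{i+1} − x_{i+1} y_i) is linear in p.
With p=0 it equals 529; the coefficient of p is -3 (from the two edges through E).
So -3·p + 529 = 2·261.5 = 523 ⇒ p = 2.

2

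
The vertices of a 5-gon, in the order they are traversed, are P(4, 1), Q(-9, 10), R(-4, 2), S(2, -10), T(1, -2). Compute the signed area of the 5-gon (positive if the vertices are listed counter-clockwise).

Apply the shoelace (surveyor's) formula: 2A = Σ (x_i·y_{i+1} − x_{i+1}·y_i), indices taken mod 5.
Σ = (49) + (22) + (36) + (6) + (9) = 122
Signed area = Σ/2 = 61 (positive ⇒ counter-clockwise traversal).

61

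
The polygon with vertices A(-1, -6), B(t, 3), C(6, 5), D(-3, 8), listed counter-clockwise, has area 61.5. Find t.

5

The doubled signed area Σ (x_i y_{i+1} − x_{i+1} y_i) is linear in t.
With t=0 it equals 68; the coefficient of t is 11 (from the two edges through B).
So 11·t + 68 = 2·61.5 = 123 ⇒ t = 5.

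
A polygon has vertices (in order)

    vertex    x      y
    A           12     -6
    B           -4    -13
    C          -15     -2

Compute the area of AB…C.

Cross-terms: -180, -187, 114  ⇒  Σ = -253
Area = |Σ|/2 = 126.5.

126.5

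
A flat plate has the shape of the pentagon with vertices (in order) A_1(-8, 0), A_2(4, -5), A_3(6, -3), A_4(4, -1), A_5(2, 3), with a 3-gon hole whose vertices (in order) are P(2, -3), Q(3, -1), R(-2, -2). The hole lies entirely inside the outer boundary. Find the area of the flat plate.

Outer boundary:
A_1→A_2: (-8)(-5) − (4)(0) = 40
A_2→A_3: (4)(-3) − (6)(-5) = 18
A_3→A_4: (6)(-1) − (4)(-3) = 6
A_4→A_5: (4)(3) − (2)(-1) = 14
A_5→A_1: (2)(0) − (-8)(3) = 24
Σ = 102
Area = |Σ|/2 = 51.
Hole:
P→Q: (2)(-1) − (3)(-3) = 7
Q→R: (3)(-2) − (-2)(-1) = -8
R→P: (-2)(-3) − (2)(-2) = 10
Σ = 9
Area = |Σ|/2 = 4.5.
Net area = 51 − 4.5 = 46.5.

46.5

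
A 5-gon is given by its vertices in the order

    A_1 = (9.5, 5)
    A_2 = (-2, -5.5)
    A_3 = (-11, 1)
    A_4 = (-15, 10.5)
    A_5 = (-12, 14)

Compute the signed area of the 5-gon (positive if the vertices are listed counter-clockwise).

Apply the shoelace formula: 2A = Σ (x_i·y_{i+1} − x_{i+1}·y_i), indices taken mod 5.
Σ = (-42.25) + (-62.5) + (-100.5) + (-84) + (-193) = -482.25
Signed area = Σ/2 = -241.125 (negative ⇒ clockwise traversal).

-241.125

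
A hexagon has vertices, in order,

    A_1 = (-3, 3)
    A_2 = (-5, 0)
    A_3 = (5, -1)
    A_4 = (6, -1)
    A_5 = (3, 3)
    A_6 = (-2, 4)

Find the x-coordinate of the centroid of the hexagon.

34/99

Apply Gauss's area formula. First the cross-terms c_i = x_i·y_{i+1} − x_{i+1}·y_i:
  15, 5, 1, 21, 18, 6  ⇒  2A = 66, A = 33.
Then Σ (x_i + x_{i+1})·c_i = 68, so x̄ = 68 / (6·33) = 34/99.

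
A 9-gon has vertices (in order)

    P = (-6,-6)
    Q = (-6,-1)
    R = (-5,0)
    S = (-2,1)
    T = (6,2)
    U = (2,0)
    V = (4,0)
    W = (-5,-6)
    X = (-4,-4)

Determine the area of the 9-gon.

Apply Gauss's area formula: 2A = Σ (x_i·y_{i+1} − x_{i+1}·y_i), indices taken mod 9.
Σ = (-30) + (-5) + (-5) + (-10) + (-4) + (0) + (-24) + (-4) + (0) = -82
Area = |Σ|/2 = 41.

41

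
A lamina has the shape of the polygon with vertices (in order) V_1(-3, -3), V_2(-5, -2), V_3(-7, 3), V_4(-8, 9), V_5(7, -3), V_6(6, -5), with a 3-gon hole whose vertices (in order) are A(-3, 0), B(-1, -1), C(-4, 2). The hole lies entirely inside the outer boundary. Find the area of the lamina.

Outer boundary:
Apply the shoelace formula: 2A = Σ (x_i·y_{i+1} − x_{i+1}·y_i), indices taken mod 6.
Σ = (-9) + (-29) + (-39) + (-39) + (-17) + (-33) = -166
Area = |Σ|/2 = 83.
Hole:
Apply the surveyor's formula: 2A = Σ (x_i·y_{i+1} − x_{i+1}·y_i), indices taken mod 3.
A→B: (-3)(-1) − (-1)(0) = 3
B→C: (-1)(2) − (-4)(-1) = -6
C→A: (-4)(0) − (-3)(2) = 6
Σ = 3
Area = |Σ|/2 = 1.5.
Net area = 83 − 1.5 = 81.5.

81.5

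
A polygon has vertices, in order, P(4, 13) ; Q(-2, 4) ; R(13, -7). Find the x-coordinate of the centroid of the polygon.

Apply the surveyor's formula. First the cross-terms c_i = x_i·y_{i+1} − x_{i+1}·y_i:
  42, -38, 197  ⇒  2A = 201, A = 100.5.
Then Σ (x_i + x_{i+1})·c_i = 3015, so x̄ = 3015 / (6·100.5) = 5.

5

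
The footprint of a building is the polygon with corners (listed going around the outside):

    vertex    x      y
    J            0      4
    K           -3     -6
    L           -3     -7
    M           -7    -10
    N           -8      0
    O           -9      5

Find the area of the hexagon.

80

J→K: (0)(-6) − (-3)(4) = 12
K→L: (-3)(-7) − (-3)(-6) = 3
L→M: (-3)(-10) − (-7)(-7) = -19
M→N: (-7)(0) − (-8)(-10) = -80
N→O: (-8)(5) − (-9)(0) = -40
O→J: (-9)(4) − (0)(5) = -36
Σ = -160
Area = |Σ|/2 = 80.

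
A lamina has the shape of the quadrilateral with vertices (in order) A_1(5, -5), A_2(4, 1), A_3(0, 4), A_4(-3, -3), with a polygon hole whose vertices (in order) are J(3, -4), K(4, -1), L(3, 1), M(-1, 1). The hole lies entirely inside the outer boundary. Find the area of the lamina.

29

Outer boundary:
Apply the shoelace (surveyor's) formula: 2A = Σ (x_i·y_{i+1} − x_{i+1}·y_i), indices taken mod 4.
A_1→A_2: (5)(1) − (4)(-5) = 25
A_2→A_3: (4)(4) − (0)(1) = 16
A_3→A_4: (0)(-3) − (-3)(4) = 12
A_4→A_1: (-3)(-5) − (5)(-3) = 30
Σ = 83
Area = |Σ|/2 = 41.5.
Hole:
Apply the shoelace (surveyor's) formula: 2A = Σ (x_i·y_{i+1} − x_{i+1}·y_i), indices taken mod 4.
J→K: (3)(-1) − (4)(-4) = 13
K→L: (4)(1) − (3)(-1) = 7
L→M: (3)(1) − (-1)(1) = 4
M→J: (-1)(-4) − (3)(1) = 1
Σ = 25
Area = |Σ|/2 = 12.5.
Net area = 41.5 − 12.5 = 29.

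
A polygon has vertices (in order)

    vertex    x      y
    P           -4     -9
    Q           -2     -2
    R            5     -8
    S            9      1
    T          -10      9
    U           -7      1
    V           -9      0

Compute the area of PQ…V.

163.5

Cross-terms: -10, 26, 77, 91, 53, 9, 81  ⇒  Σ = 327
Area = |Σ|/2 = 163.5.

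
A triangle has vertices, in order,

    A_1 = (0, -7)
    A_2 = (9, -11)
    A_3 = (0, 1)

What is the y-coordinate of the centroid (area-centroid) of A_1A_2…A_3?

Apply the shoelace (surveyor's) formula. First the cross-terms c_i = x_i·y_{i+1} − x_{i+1}·y_i:
  63, 9, 0  ⇒  2A = 72, A = 36.
Then Σ (y_i + y_{i+1})·c_i = -1224, so ȳ = -1224 / (6·36) = -17/3.

-17/3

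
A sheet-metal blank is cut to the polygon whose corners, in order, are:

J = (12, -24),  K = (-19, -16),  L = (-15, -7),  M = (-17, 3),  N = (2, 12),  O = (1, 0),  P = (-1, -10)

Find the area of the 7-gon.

J→K: (12)(-16) − (-19)(-24) = -648
K→L: (-19)(-7) − (-15)(-16) = -107
L→M: (-15)(3) − (-17)(-7) = -164
M→N: (-17)(12) − (2)(3) = -210
N→O: (2)(0) − (1)(12) = -12
O→P: (1)(-10) − (-1)(0) = -10
P→J: (-1)(-24) − (12)(-10) = 144
Σ = -1007
Area = |Σ|/2 = 503.5.

503.5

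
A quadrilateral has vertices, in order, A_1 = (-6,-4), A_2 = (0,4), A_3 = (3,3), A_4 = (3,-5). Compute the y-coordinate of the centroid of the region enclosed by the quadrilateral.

-19/17

Apply the surveyor's formula. First the cross-terms c_i = x_i·y_{i+1} − x_{i+1}·y_i:
  -24, -12, -24, -42  ⇒  2A = -102, A = -51.
Then Σ (y_i + y_{i+1})·c_i = 342, so ȳ = 342 / (6·(-51)) = -19/17.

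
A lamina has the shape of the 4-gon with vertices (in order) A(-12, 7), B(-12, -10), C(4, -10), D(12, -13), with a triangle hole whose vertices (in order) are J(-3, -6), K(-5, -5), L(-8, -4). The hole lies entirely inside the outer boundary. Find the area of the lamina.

179.5

Outer boundary:
A→B: (-12)(-10) − (-12)(7) = 204
B→C: (-12)(-10) − (4)(-10) = 160
C→D: (4)(-13) − (12)(-10) = 68
D→A: (12)(7) − (-12)(-13) = -72
Σ = 360
Area = |Σ|/2 = 180.
Hole:
Apply the surveyor's formula: 2A = Σ (x_i·y_{i+1} − x_{i+1}·y_i), indices taken mod 3.
Σ = (-15) + (-20) + (36) = 1
Area = |Σ|/2 = 0.5.
Net area = 180 − 0.5 = 179.5.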